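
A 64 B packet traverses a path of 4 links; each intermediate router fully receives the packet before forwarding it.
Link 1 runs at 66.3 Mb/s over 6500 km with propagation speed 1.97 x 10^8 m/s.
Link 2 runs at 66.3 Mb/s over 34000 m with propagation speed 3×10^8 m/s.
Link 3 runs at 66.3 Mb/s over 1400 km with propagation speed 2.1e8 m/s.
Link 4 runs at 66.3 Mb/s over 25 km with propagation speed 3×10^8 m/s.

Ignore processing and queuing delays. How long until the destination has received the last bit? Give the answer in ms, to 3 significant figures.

L = 64 × 8 = 512 bits.
Transmission delay per hop = L/R = 512/66300000 = 0.00772247 ms; 4 hops → 0.0308899 ms.
Propagation delays (d/s per hop): 32.9949, 0.113333, 6.66667, 0.0833333 ms; sum = 39.8583 ms.
End-to-end = 39.9 ms.

39.9 ms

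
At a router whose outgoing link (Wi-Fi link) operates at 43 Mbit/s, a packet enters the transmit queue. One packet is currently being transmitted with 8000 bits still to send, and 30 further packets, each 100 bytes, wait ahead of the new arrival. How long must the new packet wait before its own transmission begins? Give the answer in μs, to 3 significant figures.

744 μs

Each queued packet: L/R = 800/43000000 = 18.6047 μs.
30 queued → 558.14 μs.
Plus remaining 8000 bits of current packet: 186.047 μs.
Queuing delay = 744 μs.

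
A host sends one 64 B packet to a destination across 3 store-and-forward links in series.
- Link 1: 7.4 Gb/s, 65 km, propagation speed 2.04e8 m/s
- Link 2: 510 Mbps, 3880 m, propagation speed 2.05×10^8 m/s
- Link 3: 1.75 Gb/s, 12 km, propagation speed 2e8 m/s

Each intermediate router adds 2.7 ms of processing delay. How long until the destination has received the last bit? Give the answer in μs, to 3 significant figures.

L = 64 × 8 = 512 bits.
Transmission delays (L/R per hop): 0.0691892, 1.00392, 0.292571 μs; sum = 1.36568 μs.
Propagation delays (d/s per hop): 318.627, 18.9268, 60 μs; sum = 397.554 μs.
Processing at 2 router(s): 2 × 2.7 ms = 5400 μs.
End-to-end = 5800 μs.

5800 μs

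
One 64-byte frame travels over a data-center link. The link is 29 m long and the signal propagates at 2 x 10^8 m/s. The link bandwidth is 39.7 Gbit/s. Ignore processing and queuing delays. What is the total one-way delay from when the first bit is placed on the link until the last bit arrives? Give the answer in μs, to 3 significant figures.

0.158 μs

L = 64 × 8 = 512 bits.
Transmission delay = L/R = 512 / 39700000000 = 0.0128967 μs.
Propagation delay = d/s = 29 m / 200000000 m/s = 0.145 μs.
Total = 0.158 μs.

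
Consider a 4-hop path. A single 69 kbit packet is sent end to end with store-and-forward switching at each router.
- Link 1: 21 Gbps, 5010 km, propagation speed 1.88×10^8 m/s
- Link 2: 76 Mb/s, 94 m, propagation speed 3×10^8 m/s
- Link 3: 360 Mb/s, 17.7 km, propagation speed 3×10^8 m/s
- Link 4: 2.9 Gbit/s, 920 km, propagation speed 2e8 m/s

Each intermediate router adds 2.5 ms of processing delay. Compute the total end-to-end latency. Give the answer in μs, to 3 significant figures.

L = 69000 bits.
Transmission delays (L/R per hop): 3.28571, 907.895, 191.667, 23.7931 μs; sum = 1126.64 μs.
Propagation delays (d/s per hop): 26648.9, 0.313333, 59, 4600 μs; sum = 31308.2 μs.
Processing at 3 router(s): 3 × 2.5 ms = 7500 μs.
End-to-end = 39900 μs.

39900 μs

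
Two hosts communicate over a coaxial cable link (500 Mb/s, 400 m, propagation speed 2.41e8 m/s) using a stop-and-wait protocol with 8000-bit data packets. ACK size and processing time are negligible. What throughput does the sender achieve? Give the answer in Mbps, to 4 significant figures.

414.1 Mbps

t_tx = L/R = 8000/500000000 = 1.6e-05 s.
t_prop = 400/241000000 = 1.65975e-06 s; RTT = 3.3195e-06 s.
Cycle = t_tx + RTT = 1.93195e-05 s.
Throughput = L / cycle = 8000 / 1.93195e-05 = 414.1 Mbps.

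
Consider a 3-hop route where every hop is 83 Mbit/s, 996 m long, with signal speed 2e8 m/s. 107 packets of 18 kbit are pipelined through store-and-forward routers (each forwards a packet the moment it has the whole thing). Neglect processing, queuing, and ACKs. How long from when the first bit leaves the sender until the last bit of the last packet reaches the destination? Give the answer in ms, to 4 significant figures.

Per-hop transmission t_tx = L/R = 18000/83000000 = 0.216867 ms.
Per-hop propagation t_prop = 996/200000000 = 0.00498 ms.
Pipeline fill: first packet needs 3·t_tx to clear all hops; remaining 106 packets each add one t_tx.
Total = (3+107-1)·t_tx + 3·t_prop = 109·0.216867 + 3·0.00498 = 23.65 ms.

23.65 ms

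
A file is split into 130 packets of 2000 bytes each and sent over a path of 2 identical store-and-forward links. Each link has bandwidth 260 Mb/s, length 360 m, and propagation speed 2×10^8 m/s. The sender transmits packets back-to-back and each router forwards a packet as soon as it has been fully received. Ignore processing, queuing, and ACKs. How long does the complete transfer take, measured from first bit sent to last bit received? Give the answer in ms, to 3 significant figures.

Per-hop transmission t_tx = L/R = 16000/260000000 = 0.0615385 ms.
Per-hop propagation t_prop = 360/200000000 = 0.0018 ms.
Pipeline fill: first packet needs 2·t_tx to clear all hops; remaining 129 packets each add one t_tx.
Total = (2+130-1)·t_tx + 2·t_prop = 131·0.0615385 + 2·0.0018 = 8.07 ms.

8.07 ms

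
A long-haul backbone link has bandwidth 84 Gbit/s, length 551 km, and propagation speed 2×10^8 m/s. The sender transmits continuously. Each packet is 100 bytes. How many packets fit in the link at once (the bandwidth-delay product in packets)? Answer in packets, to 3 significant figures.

289000 packets

Propagation delay = 551000 / 200000000 = 0.002755 s.
BDP = R × t_prop = 84000000000 × 0.002755 = 231420000 bits.
In packets of 800 bits: 289000 packets.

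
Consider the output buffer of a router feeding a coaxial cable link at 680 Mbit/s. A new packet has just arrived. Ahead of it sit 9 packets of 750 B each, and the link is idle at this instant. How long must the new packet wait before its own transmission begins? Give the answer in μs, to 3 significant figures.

79.4 μs

Each queued packet: L/R = 6000/680000000 = 8.82353 μs.
9 queued → 79.4118 μs.
Queuing delay = 79.4 μs.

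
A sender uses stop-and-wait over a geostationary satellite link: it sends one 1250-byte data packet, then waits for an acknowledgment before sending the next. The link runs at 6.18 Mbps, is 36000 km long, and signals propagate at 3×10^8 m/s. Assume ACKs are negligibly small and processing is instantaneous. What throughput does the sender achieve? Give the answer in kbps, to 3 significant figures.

41.4 kbps

t_tx = L/R = 10000/6180000 = 0.00161812 s.
t_prop = 36000000/300000000 = 0.12 s; RTT = 0.24 s.
Cycle = t_tx + RTT = 0.241618 s.
Throughput = L / cycle = 10000 / 0.241618 = 41.4 kbps.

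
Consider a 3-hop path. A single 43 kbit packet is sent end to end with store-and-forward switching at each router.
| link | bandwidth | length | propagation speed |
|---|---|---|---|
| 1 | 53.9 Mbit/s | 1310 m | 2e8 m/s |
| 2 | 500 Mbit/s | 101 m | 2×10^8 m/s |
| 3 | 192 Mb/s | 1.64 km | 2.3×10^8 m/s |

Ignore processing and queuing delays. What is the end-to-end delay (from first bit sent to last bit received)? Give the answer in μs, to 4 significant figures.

1122 μs

L = 43000 bits.
Transmission delays (L/R per hop): 797.774, 86, 223.958 μs; sum = 1107.73 μs.
Propagation delays (d/s per hop): 6.55, 0.505, 7.13043 μs; sum = 14.1854 μs.
End-to-end = 1122 μs.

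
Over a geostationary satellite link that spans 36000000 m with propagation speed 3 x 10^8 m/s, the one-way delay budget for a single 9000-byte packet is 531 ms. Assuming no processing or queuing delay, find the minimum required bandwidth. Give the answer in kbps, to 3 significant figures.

L = 72000 bits.
Propagation delay = 36000000 / 300000000 = 120 ms.
Transmission budget = 531 − 120 = 411 ms.
R ≥ L / t_tx = 72000 bits / 0.411 s = 175 kbps.

175 kbps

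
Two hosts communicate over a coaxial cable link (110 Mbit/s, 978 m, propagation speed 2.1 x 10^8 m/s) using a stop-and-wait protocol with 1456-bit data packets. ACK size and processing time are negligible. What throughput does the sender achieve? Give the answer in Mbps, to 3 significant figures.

t_tx = L/R = 1456/110000000 = 1.32364e-05 s.
t_prop = 978/210000000 = 4.65714e-06 s; RTT = 9.31429e-06 s.
Cycle = t_tx + RTT = 2.25506e-05 s.
Throughput = L / cycle = 1456 / 2.25506e-05 = 64.6 Mbps.

64.6 Mbps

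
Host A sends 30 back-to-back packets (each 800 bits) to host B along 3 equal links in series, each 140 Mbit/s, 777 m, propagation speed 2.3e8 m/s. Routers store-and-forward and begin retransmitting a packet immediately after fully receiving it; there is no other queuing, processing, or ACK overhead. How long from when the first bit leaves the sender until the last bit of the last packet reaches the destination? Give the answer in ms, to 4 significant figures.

0.1930 ms

Per-hop transmission t_tx = L/R = 800/140000000 = 0.00571429 ms.
Per-hop propagation t_prop = 777/2.3e+08 = 0.00337826 ms.
Pipeline fill: first packet needs 3·t_tx to clear all hops; remaining 29 packets each add one t_tx.
Total = (3+30-1)·t_tx + 3·t_prop = 32·0.00571429 + 3·0.00337826 = 0.1930 ms.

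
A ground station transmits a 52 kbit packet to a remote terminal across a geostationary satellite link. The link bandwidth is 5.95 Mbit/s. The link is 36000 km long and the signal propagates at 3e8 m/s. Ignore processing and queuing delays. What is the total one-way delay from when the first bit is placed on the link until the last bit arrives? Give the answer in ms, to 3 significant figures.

129 ms

L = 52000 bits.
Transmission delay = L/R = 52000 / 5950000 = 8.7395 ms.
Propagation delay = d/s = 36000000 m / 300000000 m/s = 120 ms.
Total = 129 ms.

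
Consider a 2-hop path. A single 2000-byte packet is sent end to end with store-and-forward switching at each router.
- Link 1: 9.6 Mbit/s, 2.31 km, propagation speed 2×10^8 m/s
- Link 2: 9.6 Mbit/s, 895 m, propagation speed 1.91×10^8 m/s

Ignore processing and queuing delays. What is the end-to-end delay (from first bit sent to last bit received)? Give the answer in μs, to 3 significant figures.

L = 2000 × 8 = 16000 bits.
Transmission delay per hop = L/R = 16000/9600000 = 1666.67 μs; 2 hops → 3333.33 μs.
Propagation delays (d/s per hop): 11.55, 4.68586 μs; sum = 16.2359 μs.
End-to-end = 3350 μs.

3350 μs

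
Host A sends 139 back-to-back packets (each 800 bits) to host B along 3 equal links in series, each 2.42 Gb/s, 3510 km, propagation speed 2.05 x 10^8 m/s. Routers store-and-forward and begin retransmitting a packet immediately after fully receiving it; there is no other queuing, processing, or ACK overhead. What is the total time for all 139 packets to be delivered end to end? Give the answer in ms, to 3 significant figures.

Per-hop transmission t_tx = L/R = 800/2420000000 = 0.000330579 ms.
Per-hop propagation t_prop = 3510000/2.05e+08 = 17.122 ms.
Pipeline fill: first packet needs 3·t_tx to clear all hops; remaining 138 packets each add one t_tx.
Total = (3+139-1)·t_tx + 3·t_prop = 141·0.000330579 + 3·17.122 = 51.4 ms.

51.4 ms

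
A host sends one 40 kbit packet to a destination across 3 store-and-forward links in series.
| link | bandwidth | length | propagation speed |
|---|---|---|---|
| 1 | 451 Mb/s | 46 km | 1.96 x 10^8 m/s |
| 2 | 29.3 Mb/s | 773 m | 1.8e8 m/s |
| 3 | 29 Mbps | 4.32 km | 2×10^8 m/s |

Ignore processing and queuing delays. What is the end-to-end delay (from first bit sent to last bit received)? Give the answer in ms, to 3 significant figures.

3.09 ms

L = 40000 bits.
Transmission delays (L/R per hop): 0.0886918, 1.36519, 1.37931 ms; sum = 2.83319 ms.
Propagation delays (d/s per hop): 0.234694, 0.00429444, 0.0216 ms; sum = 0.260588 ms.
End-to-end = 3.09 ms.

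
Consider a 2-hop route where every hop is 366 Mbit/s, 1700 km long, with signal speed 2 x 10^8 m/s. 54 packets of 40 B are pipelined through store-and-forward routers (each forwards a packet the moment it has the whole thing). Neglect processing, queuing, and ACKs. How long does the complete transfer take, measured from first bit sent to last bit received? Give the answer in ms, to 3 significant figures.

17.0 ms

Per-hop transmission t_tx = L/R = 320/366000000 = 0.000874317 ms.
Per-hop propagation t_prop = 1700000/200000000 = 8.5 ms.
Pipeline fill: first packet needs 2·t_tx to clear all hops; remaining 53 packets each add one t_tx.
Total = (2+54-1)·t_tx + 2·t_prop = 55·0.000874317 + 2·8.5 = 17.0 ms.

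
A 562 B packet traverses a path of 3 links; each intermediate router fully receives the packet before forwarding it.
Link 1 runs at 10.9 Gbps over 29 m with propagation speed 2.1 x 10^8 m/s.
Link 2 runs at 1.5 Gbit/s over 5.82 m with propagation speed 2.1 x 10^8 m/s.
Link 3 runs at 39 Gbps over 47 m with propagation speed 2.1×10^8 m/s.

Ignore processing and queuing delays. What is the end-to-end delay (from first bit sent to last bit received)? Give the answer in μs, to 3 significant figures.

3.91 μs

L = 562 × 8 = 4496 bits.
Transmission delays (L/R per hop): 0.412477, 2.99733, 0.115282 μs; sum = 3.52509 μs.
Propagation delays (d/s per hop): 0.138095, 0.0277143, 0.22381 μs; sum = 0.389619 μs.
End-to-end = 3.91 μs.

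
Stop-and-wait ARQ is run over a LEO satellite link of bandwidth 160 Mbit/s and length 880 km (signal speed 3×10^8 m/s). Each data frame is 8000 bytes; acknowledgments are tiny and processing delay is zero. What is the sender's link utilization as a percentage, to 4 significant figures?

t_tx = L/R = 64000/160000000 = 0.0004 s.
t_prop = 880000/300000000 = 0.00293333 s; RTT = 0.00586667 s.
Cycle = t_tx + RTT = 0.00626667 s.
Utilization = t_tx / cycle = 0.0004/0.00626667 = 6.383 %.

6.383 %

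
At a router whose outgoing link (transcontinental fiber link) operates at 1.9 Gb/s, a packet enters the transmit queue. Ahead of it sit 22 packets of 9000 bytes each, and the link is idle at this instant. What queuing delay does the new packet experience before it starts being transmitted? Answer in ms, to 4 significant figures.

0.8337 ms

Each queued packet: L/R = 72000/1900000000 = 0.0378947 ms.
22 queued → 0.833684 ms.
Queuing delay = 0.8337 ms.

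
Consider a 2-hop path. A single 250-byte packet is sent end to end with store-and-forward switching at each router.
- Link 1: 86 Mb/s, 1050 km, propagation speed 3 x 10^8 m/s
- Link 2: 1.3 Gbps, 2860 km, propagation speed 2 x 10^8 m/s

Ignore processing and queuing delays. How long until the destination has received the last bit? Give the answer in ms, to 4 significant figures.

17.82 ms

L = 250 × 8 = 2000 bits.
Transmission delays (L/R per hop): 0.0232558, 0.00153846 ms; sum = 0.0247943 ms.
Propagation delays (d/s per hop): 3.5, 14.3 ms; sum = 17.8 ms.
End-to-end = 17.82 ms.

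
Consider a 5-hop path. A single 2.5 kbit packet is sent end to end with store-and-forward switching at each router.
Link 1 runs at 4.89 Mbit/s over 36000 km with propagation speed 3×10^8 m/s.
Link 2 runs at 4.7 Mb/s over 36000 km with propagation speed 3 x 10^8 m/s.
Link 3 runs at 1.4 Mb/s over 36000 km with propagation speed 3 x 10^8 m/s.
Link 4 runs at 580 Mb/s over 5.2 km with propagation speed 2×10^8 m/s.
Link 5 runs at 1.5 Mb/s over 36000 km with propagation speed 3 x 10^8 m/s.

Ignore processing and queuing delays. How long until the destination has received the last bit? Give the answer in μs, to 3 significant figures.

L = 2500 bits.
Transmission delays (L/R per hop): 511.247, 531.915, 1785.71, 4.31034, 1666.67 μs; sum = 4499.85 μs.
Propagation delays (d/s per hop): 120000, 120000, 120000, 26, 120000 μs; sum = 480026 μs.
End-to-end = 485000 μs.

485000 μs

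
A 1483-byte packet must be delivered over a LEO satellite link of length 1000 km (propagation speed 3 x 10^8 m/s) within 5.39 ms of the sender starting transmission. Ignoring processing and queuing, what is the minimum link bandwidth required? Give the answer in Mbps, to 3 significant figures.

L = 11864 bits.
Propagation delay = 1000000 / 300000000 = 3.33333 ms.
Transmission budget = 5.39 − 3.33333 = 2.05667 ms.
R ≥ L / t_tx = 11864 bits / 0.00205667 s = 5.77 Mbps.

5.77 Mbps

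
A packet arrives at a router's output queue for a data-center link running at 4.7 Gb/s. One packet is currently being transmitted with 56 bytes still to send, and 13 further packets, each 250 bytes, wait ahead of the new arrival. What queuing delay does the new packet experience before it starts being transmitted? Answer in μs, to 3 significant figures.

Each queued packet: L/R = 2000/4700000000 = 0.425532 μs.
13 queued → 5.53191 μs.
Plus remaining 448 bits of current packet: 0.0953191 μs.
Queuing delay = 5.63 μs.

5.63 μs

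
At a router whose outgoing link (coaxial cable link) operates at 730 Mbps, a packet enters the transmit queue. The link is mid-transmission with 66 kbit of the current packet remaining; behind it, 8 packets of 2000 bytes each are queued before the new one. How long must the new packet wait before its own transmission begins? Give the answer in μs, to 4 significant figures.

265.8 μs

Each queued packet: L/R = 16000/730000000 = 21.9178 μs.
8 queued → 175.342 μs.
Plus remaining 66000 bits of current packet: 90.411 μs.
Queuing delay = 265.8 μs.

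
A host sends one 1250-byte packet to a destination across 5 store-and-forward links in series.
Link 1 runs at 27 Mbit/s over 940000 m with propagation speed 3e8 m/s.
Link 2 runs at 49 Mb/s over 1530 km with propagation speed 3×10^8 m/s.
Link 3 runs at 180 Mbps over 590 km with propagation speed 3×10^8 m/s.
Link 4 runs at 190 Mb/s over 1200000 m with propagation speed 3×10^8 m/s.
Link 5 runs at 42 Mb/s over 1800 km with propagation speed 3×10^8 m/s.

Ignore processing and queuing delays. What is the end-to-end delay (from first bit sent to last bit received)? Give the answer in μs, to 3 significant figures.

21100 μs

L = 1250 × 8 = 10000 bits.
Transmission delays (L/R per hop): 370.37, 204.082, 55.5556, 52.6316, 238.095 μs; sum = 920.734 μs.
Propagation delays (d/s per hop): 3133.33, 5100, 1966.67, 4000, 6000 μs; sum = 20200 μs.
End-to-end = 21100 μs.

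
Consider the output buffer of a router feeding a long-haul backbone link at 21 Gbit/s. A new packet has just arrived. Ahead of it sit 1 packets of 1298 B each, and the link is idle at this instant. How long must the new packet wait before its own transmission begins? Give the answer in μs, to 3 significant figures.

0.494 μs

Each queued packet: L/R = 10384/21000000000 = 0.494476 μs.
1 queued → 0.494476 μs.
Queuing delay = 0.494 μs.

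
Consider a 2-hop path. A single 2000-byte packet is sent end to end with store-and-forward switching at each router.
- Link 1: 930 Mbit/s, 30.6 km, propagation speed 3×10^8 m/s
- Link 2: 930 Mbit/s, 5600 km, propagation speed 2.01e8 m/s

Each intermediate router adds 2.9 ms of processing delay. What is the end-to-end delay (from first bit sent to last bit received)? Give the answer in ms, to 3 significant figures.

30.9 ms

L = 2000 × 8 = 16000 bits.
Transmission delay per hop = L/R = 16000/930000000 = 0.0172043 ms; 2 hops → 0.0344086 ms.
Propagation delays (d/s per hop): 0.102, 27.8607 ms; sum = 27.9627 ms.
Processing at 1 router(s): 1 × 2.9 ms = 2.9 ms.
End-to-end = 30.9 ms.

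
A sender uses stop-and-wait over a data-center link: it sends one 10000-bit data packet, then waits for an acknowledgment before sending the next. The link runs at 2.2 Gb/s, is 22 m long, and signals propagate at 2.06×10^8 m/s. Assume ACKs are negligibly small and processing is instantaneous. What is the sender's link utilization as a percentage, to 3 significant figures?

t_tx = L/R = 10000/2200000000 = 4.54545e-06 s.
t_prop = 22/206000000 = 1.06796e-07 s; RTT = 2.13592e-07 s.
Cycle = t_tx + RTT = 4.75905e-06 s.
Utilization = t_tx / cycle = 4.54545e-06/4.75905e-06 = 95.5 %.

95.5 %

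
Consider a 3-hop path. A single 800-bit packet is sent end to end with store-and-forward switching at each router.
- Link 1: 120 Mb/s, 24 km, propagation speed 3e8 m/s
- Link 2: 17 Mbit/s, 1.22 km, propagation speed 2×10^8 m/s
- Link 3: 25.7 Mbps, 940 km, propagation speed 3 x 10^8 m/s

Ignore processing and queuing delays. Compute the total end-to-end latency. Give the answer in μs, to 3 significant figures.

Transmission delays (L/R per hop): 6.66667, 47.0588, 31.1284 μs; sum = 84.8539 μs.
Propagation delays (d/s per hop): 80, 6.1, 3133.33 μs; sum = 3219.43 μs.
End-to-end = 3300 μs.

3300 μs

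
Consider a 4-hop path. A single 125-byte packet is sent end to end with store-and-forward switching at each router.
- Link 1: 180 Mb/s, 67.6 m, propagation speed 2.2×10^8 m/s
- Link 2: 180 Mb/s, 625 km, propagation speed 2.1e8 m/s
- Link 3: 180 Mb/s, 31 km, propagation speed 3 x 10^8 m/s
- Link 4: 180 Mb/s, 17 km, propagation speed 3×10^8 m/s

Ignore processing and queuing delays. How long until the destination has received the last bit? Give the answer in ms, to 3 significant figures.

L = 125 × 8 = 1000 bits.
Transmission delay per hop = L/R = 1000/180000000 = 0.00555556 ms; 4 hops → 0.0222222 ms.
Propagation delays (d/s per hop): 0.000307273, 2.97619, 0.103333, 0.0566667 ms; sum = 3.1365 ms.
End-to-end = 3.16 ms.

3.16 ms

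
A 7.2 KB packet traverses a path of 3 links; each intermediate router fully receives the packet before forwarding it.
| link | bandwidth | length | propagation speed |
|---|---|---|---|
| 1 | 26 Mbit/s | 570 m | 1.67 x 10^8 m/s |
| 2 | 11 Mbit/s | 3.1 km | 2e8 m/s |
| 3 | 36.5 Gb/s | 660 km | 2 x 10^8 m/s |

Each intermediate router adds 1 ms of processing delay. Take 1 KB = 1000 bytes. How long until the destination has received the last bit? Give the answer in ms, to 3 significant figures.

12.8 ms

L = 57600 bits.
Transmission delays (L/R per hop): 2.21538, 5.23636, 0.00157808 ms; sum = 7.45333 ms.
Propagation delays (d/s per hop): 0.00341317, 0.0155, 3.3 ms; sum = 3.31891 ms.
Processing at 2 router(s): 2 × 1 ms = 2 ms.
End-to-end = 12.8 ms.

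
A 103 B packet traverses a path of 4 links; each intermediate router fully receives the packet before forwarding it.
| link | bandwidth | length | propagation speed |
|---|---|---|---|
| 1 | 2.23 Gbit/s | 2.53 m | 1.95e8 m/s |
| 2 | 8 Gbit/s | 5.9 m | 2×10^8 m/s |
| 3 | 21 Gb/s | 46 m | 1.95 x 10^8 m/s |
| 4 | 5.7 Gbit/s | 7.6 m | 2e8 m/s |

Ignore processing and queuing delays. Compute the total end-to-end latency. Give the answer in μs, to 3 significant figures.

0.973 μs

L = 103 × 8 = 824 bits.
Transmission delays (L/R per hop): 0.369507, 0.103, 0.0392381, 0.144561 μs; sum = 0.656306 μs.
Propagation delays (d/s per hop): 0.0129744, 0.0295, 0.235897, 0.038 μs; sum = 0.316372 μs.
End-to-end = 0.973 μs.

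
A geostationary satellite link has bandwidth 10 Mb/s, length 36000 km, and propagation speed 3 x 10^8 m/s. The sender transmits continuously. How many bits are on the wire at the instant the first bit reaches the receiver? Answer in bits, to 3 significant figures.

1200000 bits

Propagation delay = 36000000 / 300000000 = 0.12 s.
BDP = R × t_prop = 10000000 × 0.12 = 1200000 bits.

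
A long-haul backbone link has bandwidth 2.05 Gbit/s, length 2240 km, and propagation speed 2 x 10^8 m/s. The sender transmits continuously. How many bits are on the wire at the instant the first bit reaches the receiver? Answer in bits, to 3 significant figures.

Propagation delay = 2240000 / 200000000 = 0.0112 s.
BDP = R × t_prop = 2.05e+09 × 0.0112 = 22960000 bits.

23000000 bits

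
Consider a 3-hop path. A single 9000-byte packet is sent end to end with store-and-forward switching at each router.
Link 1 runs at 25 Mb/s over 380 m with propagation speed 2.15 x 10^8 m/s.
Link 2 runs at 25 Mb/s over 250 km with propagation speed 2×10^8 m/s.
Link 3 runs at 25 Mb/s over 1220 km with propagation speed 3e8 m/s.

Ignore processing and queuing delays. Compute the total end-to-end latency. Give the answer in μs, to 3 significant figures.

14000 μs

L = 9000 × 8 = 72000 bits.
Transmission delay per hop = L/R = 72000/25000000 = 2880 μs; 3 hops → 8640 μs.
Propagation delays (d/s per hop): 1.76744, 1250, 4066.67 μs; sum = 5318.43 μs.
End-to-end = 14000 μs.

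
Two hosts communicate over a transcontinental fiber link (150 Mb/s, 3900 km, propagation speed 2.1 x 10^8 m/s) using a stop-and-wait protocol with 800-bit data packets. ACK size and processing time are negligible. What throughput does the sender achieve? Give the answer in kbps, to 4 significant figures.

t_tx = L/R = 800/150000000 = 5.33333e-06 s.
t_prop = 3900000/210000000 = 0.0185714 s; RTT = 0.0371429 s.
Cycle = t_tx + RTT = 0.0371482 s.
Throughput = L / cycle = 800 / 0.0371482 = 21.54 kbps.

21.54 kbps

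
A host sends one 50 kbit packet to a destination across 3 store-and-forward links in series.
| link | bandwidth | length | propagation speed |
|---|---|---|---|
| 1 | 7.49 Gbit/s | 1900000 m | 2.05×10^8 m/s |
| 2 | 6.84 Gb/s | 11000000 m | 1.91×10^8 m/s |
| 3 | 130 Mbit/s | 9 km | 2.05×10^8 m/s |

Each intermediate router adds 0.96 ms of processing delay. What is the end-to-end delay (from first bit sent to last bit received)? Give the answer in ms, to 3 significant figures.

L = 50000 bits.
Transmission delays (L/R per hop): 0.00667557, 0.00730994, 0.384615 ms; sum = 0.398601 ms.
Propagation delays (d/s per hop): 9.26829, 57.5916, 0.0439024 ms; sum = 66.9038 ms.
Processing at 2 router(s): 2 × 0.96 ms = 1.92 ms.
End-to-end = 69.2 ms.

69.2 ms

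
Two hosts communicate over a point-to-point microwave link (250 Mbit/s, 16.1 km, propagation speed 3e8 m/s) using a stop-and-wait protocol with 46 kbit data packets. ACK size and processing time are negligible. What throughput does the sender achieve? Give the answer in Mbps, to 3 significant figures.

t_tx = L/R = 46000/250000000 = 0.000184 s.
t_prop = 16100/300000000 = 5.36667e-05 s; RTT = 0.000107333 s.
Cycle = t_tx + RTT = 0.000291333 s.
Throughput = L / cycle = 46000 / 0.000291333 = 158 Mbps.

158 Mbps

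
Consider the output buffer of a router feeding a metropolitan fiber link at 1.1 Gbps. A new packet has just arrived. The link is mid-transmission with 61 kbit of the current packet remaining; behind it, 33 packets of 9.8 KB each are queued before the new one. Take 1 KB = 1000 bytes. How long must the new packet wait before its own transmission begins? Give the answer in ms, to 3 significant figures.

Each queued packet: L/R = 78400/1100000000 = 0.0712727 ms.
33 queued → 2.352 ms.
Plus remaining 61000 bits of current packet: 0.0554545 ms.
Queuing delay = 2.41 ms.

2.41 ms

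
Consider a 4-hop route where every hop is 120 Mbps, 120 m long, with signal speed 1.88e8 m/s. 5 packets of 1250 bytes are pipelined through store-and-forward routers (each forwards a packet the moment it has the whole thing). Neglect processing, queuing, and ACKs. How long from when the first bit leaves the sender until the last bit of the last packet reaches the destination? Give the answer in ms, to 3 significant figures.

0.669 ms

Per-hop transmission t_tx = L/R = 10000/120000000 = 0.0833333 ms.
Per-hop propagation t_prop = 120/188000000 = 0.000638298 ms.
Pipeline fill: first packet needs 4·t_tx to clear all hops; remaining 4 packets each add one t_tx.
Total = (4+5-1)·t_tx + 4·t_prop = 8·0.0833333 + 4·0.000638298 = 0.669 ms.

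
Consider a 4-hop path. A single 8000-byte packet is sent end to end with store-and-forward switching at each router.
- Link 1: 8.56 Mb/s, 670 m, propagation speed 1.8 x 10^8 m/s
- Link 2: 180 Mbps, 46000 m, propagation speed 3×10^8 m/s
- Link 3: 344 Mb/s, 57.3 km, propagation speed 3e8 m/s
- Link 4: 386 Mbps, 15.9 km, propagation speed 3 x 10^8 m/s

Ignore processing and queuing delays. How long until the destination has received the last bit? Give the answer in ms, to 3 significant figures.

L = 8000 × 8 = 64000 bits.
Transmission delays (L/R per hop): 7.47664, 0.355556, 0.186047, 0.165803 ms; sum = 8.18404 ms.
Propagation delays (d/s per hop): 0.00372222, 0.153333, 0.191, 0.053 ms; sum = 0.401056 ms.
End-to-end = 8.59 ms.

8.59 ms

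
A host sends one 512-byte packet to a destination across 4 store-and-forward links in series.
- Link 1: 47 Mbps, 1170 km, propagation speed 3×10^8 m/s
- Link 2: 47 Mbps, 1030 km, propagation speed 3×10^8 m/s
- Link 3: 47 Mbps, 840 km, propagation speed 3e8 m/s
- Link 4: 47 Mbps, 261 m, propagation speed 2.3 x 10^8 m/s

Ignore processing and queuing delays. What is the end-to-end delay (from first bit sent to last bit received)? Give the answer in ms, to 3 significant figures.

L = 512 × 8 = 4096 bits.
Transmission delay per hop = L/R = 4096/47000000 = 0.0871489 ms; 4 hops → 0.348596 ms.
Propagation delays (d/s per hop): 3.9, 3.43333, 2.8, 0.00113478 ms; sum = 10.1345 ms.
End-to-end = 10.5 ms.

10.5 ms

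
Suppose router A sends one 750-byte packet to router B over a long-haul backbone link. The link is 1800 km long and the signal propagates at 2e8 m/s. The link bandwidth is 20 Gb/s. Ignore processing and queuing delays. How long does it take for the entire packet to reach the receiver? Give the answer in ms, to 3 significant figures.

L = 750 × 8 = 6000 bits.
Transmission delay = L/R = 6000 / 20000000000 = 0.0003 ms.
Propagation delay = d/s = 1800000 m / 200000000 m/s = 9 ms.
Total = 9.00 ms.

9.00 ms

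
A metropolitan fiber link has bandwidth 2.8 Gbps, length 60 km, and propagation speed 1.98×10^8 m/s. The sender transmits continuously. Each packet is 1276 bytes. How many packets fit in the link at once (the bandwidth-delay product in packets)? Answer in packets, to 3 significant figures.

83.1 packets

Propagation delay = 60000 / 198000000 = 0.00030303 s.
BDP = R × t_prop = 2800000000 × 0.00030303 = 848485 bits.
In packets of 10208 bits: 83.1 packets.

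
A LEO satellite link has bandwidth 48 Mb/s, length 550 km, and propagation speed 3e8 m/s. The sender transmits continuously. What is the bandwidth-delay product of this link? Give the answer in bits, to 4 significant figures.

88000 bits

Propagation delay = 550000 / 300000000 = 0.00183333 s.
BDP = R × t_prop = 48000000 × 0.00183333 = 88000 bits.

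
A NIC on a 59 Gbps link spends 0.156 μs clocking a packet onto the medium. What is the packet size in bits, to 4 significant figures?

9204 bits

L = R × t_tx = 59000000000 b/s × 1.56e-07 s = 9204 bits.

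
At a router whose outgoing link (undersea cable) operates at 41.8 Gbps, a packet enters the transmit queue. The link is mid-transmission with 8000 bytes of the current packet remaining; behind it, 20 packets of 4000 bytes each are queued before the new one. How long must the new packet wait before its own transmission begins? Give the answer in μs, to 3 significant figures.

Each queued packet: L/R = 32000/41800000000 = 0.76555 μs.
20 queued → 15.311 μs.
Plus remaining 64000 bits of current packet: 1.5311 μs.
Queuing delay = 16.8 μs.

16.8 μs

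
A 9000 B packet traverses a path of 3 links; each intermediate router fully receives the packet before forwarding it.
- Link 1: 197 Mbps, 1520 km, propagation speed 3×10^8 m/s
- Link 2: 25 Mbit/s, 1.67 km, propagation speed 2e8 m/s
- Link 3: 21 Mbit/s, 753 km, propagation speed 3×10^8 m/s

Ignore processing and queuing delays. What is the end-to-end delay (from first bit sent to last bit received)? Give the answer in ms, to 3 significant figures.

14.3 ms

L = 9000 × 8 = 72000 bits.
Transmission delays (L/R per hop): 0.365482, 2.88, 3.42857 ms; sum = 6.67405 ms.
Propagation delays (d/s per hop): 5.06667, 0.00835, 2.51 ms; sum = 7.58502 ms.
End-to-end = 14.3 ms.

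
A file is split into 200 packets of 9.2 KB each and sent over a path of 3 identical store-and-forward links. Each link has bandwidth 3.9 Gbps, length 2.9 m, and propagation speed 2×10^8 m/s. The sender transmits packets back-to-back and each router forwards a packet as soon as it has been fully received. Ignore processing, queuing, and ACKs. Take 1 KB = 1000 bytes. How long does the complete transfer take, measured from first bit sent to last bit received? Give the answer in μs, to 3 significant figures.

3810 μs

Per-hop transmission t_tx = L/R = 73600/3900000000 = 18.8718 μs.
Per-hop propagation t_prop = 2.9/200000000 = 0.0145 μs.
Pipeline fill: first packet needs 3·t_tx to clear all hops; remaining 199 packets each add one t_tx.
Total = (3+200-1)·t_tx + 3·t_prop = 202·18.8718 + 3·0.0145 = 3810 μs.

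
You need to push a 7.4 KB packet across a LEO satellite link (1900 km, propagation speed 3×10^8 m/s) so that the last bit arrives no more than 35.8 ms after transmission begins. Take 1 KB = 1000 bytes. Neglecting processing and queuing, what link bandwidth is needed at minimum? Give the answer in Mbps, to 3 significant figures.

2.01 Mbps

L = 59200 bits.
Propagation delay = 1900000 / 300000000 = 6.33333 ms.
Transmission budget = 35.8 − 6.33333 = 29.4667 ms.
R ≥ L / t_tx = 59200 bits / 0.0294667 s = 2.01 Mbps.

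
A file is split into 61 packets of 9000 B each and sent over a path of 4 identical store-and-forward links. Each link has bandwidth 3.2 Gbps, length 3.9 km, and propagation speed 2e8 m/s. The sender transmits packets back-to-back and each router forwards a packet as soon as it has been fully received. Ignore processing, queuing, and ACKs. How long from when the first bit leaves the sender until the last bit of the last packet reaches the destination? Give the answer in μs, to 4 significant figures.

Per-hop transmission t_tx = L/R = 72000/3200000000 = 22.5 μs.
Per-hop propagation t_prop = 3900/200000000 = 19.5 μs.
Pipeline fill: first packet needs 4·t_tx to clear all hops; remaining 60 packets each add one t_tx.
Total = (4+61-1)·t_tx + 4·t_prop = 64·22.5 + 4·19.5 = 1518 μs.

1518 μs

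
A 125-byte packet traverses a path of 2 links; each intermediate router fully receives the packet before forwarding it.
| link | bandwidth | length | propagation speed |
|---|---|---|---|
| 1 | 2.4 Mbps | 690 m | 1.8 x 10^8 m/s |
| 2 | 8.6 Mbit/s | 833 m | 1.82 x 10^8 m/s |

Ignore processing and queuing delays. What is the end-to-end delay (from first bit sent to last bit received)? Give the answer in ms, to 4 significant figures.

L = 125 × 8 = 1000 bits.
Transmission delays (L/R per hop): 0.416667, 0.116279 ms; sum = 0.532946 ms.
Propagation delays (d/s per hop): 0.00383333, 0.00457692 ms; sum = 0.00841026 ms.
End-to-end = 0.5414 ms.

0.5414 ms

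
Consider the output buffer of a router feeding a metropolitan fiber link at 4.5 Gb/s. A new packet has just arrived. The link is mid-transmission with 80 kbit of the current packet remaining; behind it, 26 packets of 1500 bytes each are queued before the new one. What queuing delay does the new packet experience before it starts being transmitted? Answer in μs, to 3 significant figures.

Each queued packet: L/R = 12000/4500000000 = 2.66667 μs.
26 queued → 69.3333 μs.
Plus remaining 80000 bits of current packet: 17.7778 μs.
Queuing delay = 87.1 μs.

87.1 μs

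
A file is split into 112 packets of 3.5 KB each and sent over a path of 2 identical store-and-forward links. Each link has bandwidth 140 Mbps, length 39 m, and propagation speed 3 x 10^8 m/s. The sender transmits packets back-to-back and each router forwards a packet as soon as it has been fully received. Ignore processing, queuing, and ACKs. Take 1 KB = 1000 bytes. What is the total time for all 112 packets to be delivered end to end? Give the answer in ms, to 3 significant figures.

22.6 ms

Per-hop transmission t_tx = L/R = 28000/140000000 = 0.2 ms.
Per-hop propagation t_prop = 39/300000000 = 0.00013 ms.
Pipeline fill: first packet needs 2·t_tx to clear all hops; remaining 111 packets each add one t_tx.
Total = (2+112-1)·t_tx + 2·t_prop = 113·0.2 + 2·0.00013 = 22.6 ms.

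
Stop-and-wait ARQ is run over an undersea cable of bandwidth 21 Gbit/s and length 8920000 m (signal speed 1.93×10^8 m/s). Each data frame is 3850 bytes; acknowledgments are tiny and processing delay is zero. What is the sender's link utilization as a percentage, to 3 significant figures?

0.00159 %

t_tx = L/R = 30800/21000000000 = 1.46667e-06 s.
t_prop = 8920000/193000000 = 0.0462176 s; RTT = 0.0924352 s.
Cycle = t_tx + RTT = 0.0924367 s.
Utilization = t_tx / cycle = 1.46667e-06/0.0924367 = 0.00159 %.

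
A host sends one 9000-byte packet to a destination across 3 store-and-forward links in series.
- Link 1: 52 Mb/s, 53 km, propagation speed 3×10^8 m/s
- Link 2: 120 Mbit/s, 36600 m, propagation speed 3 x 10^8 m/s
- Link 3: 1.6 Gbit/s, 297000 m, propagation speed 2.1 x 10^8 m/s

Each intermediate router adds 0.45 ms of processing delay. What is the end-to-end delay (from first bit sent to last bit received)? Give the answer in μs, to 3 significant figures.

4640 μs

L = 9000 × 8 = 72000 bits.
Transmission delays (L/R per hop): 1384.62, 600, 45 μs; sum = 2029.62 μs.
Propagation delays (d/s per hop): 176.667, 122, 1414.29 μs; sum = 1712.95 μs.
Processing at 2 router(s): 2 × 0.45 ms = 900 μs.
End-to-end = 4640 μs.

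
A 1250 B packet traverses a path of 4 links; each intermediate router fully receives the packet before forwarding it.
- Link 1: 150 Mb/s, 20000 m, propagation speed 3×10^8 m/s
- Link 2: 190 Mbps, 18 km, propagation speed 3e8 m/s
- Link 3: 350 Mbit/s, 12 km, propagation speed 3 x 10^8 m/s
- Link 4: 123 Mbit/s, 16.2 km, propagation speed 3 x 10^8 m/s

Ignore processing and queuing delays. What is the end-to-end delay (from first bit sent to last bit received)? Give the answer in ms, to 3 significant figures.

L = 1250 × 8 = 10000 bits.
Transmission delays (L/R per hop): 0.0666667, 0.0526316, 0.0285714, 0.0813008 ms; sum = 0.22917 ms.
Propagation delays (d/s per hop): 0.0666667, 0.06, 0.04, 0.054 ms; sum = 0.220667 ms.
End-to-end = 0.450 ms.

0.450 ms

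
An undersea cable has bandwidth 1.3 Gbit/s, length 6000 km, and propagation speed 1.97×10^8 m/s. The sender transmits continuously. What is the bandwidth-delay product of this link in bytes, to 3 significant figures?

Propagation delay = 6000000 / 197000000 = 0.0304569 s.
BDP = R × t_prop = 1300000000 × 0.0304569 = 39593900 bits.
In bytes: 39593900/8 = 4950000 bytes.

4950000 bytes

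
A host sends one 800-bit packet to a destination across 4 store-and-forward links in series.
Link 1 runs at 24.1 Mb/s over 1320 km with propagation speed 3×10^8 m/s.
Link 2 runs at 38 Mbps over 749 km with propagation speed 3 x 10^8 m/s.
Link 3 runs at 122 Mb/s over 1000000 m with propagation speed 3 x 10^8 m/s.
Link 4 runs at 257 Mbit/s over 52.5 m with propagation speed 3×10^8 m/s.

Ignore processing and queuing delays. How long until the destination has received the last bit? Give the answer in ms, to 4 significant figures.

Transmission delays (L/R per hop): 0.033195, 0.0210526, 0.00655738, 0.00311284 ms; sum = 0.0639179 ms.
Propagation delays (d/s per hop): 4.4, 2.49667, 3.33333, 0.000175 ms; sum = 10.2302 ms.
End-to-end = 10.29 ms.

10.29 ms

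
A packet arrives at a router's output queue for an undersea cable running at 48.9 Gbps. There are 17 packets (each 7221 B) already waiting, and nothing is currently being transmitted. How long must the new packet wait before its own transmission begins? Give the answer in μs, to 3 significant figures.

Each queued packet: L/R = 57768/48900000000 = 1.18135 μs.
17 queued → 20.0829 μs.
Queuing delay = 20.1 μs.

20.1 μs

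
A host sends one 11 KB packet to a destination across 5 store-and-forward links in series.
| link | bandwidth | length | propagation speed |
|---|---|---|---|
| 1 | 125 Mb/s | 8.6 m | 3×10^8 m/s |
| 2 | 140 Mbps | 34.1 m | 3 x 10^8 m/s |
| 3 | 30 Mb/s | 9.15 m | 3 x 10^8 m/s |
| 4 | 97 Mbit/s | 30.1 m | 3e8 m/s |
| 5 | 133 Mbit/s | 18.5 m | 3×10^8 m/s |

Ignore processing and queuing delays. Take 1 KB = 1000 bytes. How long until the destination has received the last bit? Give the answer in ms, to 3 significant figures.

L = 88000 bits.
Transmission delays (L/R per hop): 0.704, 0.628571, 2.93333, 0.907216, 0.661654 ms; sum = 5.83478 ms.
Propagation delays (d/s per hop): 2.86667e-05, 0.000113667, 3.05e-05, 0.000100333, 6.16667e-05 ms; sum = 0.000334833 ms.
End-to-end = 5.84 ms.

5.84 ms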